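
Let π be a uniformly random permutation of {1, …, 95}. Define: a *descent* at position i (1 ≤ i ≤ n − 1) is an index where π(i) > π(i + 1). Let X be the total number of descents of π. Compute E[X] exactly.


Write X = Σ X_I over i = 1, …, 94, with X_I the indicator of one descent.
There are 94 indicators.
For each fixed i, the pair (π(i), π(i+1)) is a uniformly random ordered pair of distinct values from {1, …, 95}; by symmetry P[π(i) > π(i+1)] = 1/2.
By linearity: E[X] = 94 · (1/2) = (95 − 1) · (1/2) = 47 ≈ 47.00000.

E[X] = 47 = 47.00000.


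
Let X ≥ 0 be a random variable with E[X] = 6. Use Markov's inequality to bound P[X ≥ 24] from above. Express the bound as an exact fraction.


μ = E[X] = 6, a = 24.
Markov: P[X ≥ 24] ≤ μ/a = (6)/24 = 1/4.
Numerically: ≈ 0.250.
(Since a = 24 > μ = 6.000, the bound 1/4 is < 1 and informative.)

P[X ≥ 24] ≤ 1/4 ≈ 0.250.


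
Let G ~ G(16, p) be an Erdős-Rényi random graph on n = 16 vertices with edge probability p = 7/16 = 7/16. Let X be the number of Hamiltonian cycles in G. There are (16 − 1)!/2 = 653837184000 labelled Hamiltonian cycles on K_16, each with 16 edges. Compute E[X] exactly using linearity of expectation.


K_16 has (16 − 1)!/2 = 653837184000 labelled Hamiltonian cycles.
For each such Hamiltonian cycle H, let X_H = 1 if all 16 edges of H are present in G. Then P[X_H = 1] = p^{16} = (7/16)^{16} = 33232930569601/18446744073709551616.
Summing the indicators: E[X] = Σ_H E[X_H] = 653837184000 · p^{16} = 653837184000 · 33232930569601/18446744073709551616 = 21219654042671322112875/18014398509481984.
Numerically: E[X] ≈ 1.18e+06.

E[X] = 653837184000 · (7/16)^{16} = 21219654042671322112875/18014398509481984 ≈ 1.18e+06.


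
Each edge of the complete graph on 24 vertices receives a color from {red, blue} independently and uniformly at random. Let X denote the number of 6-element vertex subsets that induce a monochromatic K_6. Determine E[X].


Let X = Σ_S X_S over the C(24, 6) = 134596 subsets S of size 6, where X_S = 1 if the K_6 on S is monochromatic.
For a fixed S, the K_6 on S has C(6, 2) = 15 edges. P[all 15 edges red] = (1/2)^15, and likewise for blue, so P[monochromatic] = 2·(1/2)^15 = 2^{1 − 15} = 1/16384.
Summing: E[X] = C(24, 6) · 2^{1 − 15} = 134596 · 1/16384 = 33649/4096.
Numerically: E[X] ≈ 8.21509.

E[X] = C(24,6)·2^(1−C(6,2)) = 33649/4096 ≈ 8.21509.


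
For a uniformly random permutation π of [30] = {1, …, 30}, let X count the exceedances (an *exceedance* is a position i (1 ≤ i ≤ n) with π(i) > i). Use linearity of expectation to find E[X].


Write X = Σ_{i=1}^{30} X_i, where X_i = 1_{π(i) > i}.
For each fixed i, π(i) is uniform over {1, …, 30} (marginal of a uniform permutation), so P[π(i) > i] = (n − i)/n. Summing: Σ_{i=1}^{30} (n − i)/n = (0 + 1 + … + 29)/30 = 30(30 − 1)/(2·30) = (30 − 1)/2.
Hence E[X] = Σ_{i=1}^{30} (30 − i)/30 = 29/2 ≈ 14.5000.

E[X] = 29/2 = 14.5000.


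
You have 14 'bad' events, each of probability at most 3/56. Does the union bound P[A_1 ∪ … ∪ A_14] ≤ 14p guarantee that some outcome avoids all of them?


Union bound: P[∪_{i=1}^{14} A_i] ≤ Σ_i P[A_i] ≤ 14·p = 14·(3/56) = 3/4.
Numerically: 3/4 ≈ 0.75000.
Is 3/4 < 1? YES.
Since P[∪ A_i] ≤ 3/4 < 1, the complement has P[∩ A_i^c] ≥ 1 − 3/4 = 1/4 > 0, so some outcome avoids every A_i.

14·p = 3/4 ≈ 0.75000; existence CERTIFIED by the union bound.


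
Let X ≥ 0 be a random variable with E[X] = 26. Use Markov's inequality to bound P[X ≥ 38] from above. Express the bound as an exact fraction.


μ = E[X] = 26, a = 38.
Markov: P[X ≥ 38] ≤ μ/a = (26)/38 = 13/19.
Numerically: ≈ 0.684211.
(Since a = 38 > μ = 26.000000, the bound 13/19 is < 1 and informative.)

P[X ≥ 38] ≤ 13/19 ≈ 0.684211.


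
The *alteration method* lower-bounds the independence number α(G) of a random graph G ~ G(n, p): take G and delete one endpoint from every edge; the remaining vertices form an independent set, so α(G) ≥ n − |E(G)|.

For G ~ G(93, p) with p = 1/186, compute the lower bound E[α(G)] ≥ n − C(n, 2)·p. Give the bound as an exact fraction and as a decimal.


E[|E(G)|] = C(93, 2)·p = 4278 · (1/186) = 23.
E[α(G)] ≥ n − E[|E(G)|] = 93 − 23 = 70.
Numerically: ≈ 70.0000.
(This is only a lower bound; the true E[α(G)] may be larger.)

E[α(G)] ≥ 70 ≈ 70.0000.


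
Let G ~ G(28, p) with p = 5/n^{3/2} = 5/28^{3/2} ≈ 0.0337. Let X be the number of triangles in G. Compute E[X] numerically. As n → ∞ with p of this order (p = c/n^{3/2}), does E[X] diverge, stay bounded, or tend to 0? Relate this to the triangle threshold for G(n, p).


Number of potential triangles: C(28, 3) = 3276.
Each occurs with probability p³ ≈ (0.0337)³ ≈ 3.84325e-05.
By linearity: E[X] = C(28, 3)·p³ ≈ 3276 · 3.84325e-05 ≈ 0.126.
Since α = 3/2 > 1, p = c/n^{3/2} = o(1/n) is below the triangle threshold p ~ 1/n. Asymptotically E[X] ~ (c³/6)·n^{3(1−α)} = (5³/6)·n^{-1.5} → 0, so by Markov's inequality G has no triangles w.h.p.

E[X] ≈ 0.126; in regime p = Θ(1/n^{3/2}) E[X] tends to 0 (below the triangle threshold p ~ 1/n).


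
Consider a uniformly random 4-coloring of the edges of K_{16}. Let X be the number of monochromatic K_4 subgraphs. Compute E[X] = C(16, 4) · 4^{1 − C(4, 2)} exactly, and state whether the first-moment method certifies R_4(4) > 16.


E[X] = C(16, 4) · 4^{1 − 6} = 1820 · 4^{−5} = 1820/1024.
As a reduced fraction: E[X] = 455/256 ≈ 1.777344.
Is E[X] < 1? NO.
Since E[X] ≥ 1, the first-moment bound is inconclusive at n = 16; it does NOT by itself certify R_4(4) > 16.

E[X] = 455/256 ≈ 1.777344; E[X] ≥ 1; first-moment method inconclusive here.


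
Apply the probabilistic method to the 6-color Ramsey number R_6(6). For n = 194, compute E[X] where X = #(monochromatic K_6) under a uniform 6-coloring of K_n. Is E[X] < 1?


E[X] = C(194, 6) · 6^{1 − 15} = 68482017072 · 6^{−14} = 68482017072/78364164096.
As a reduced fraction: E[X] = 475569563/544195584 ≈ 0.873895.
Is E[X] < 1? YES.
Since E[X] < 1, there exists a 6-coloring of K_{194} with no monochromatic K_6; hence R_6(6) > 194.

E[X] = 475569563/544195584 ≈ 0.873895; E[X] < 1, so R_6(6) > 194.


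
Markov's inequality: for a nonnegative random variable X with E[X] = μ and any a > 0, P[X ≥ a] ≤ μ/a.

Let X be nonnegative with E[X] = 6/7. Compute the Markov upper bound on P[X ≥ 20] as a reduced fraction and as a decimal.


μ = E[X] = 6/7, a = 20.
Markov: P[X ≥ 20] ≤ μ/a = (6/7)/20 = 3/70.
Numerically: ≈ 0.043.
(Since a = 20 > μ = 0.857, the bound 3/70 is < 1 and informative.)

P[X ≥ 20] ≤ 3/70 ≈ 0.043.


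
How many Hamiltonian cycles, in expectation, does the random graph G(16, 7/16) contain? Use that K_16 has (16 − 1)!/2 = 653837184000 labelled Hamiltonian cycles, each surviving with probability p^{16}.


K_16 has (16 − 1)!/2 = 653837184000 labelled Hamiltonian cycles.
For each such Hamiltonian cycle H, let X_H = 1 if all 16 edges of H are present in G. Then P[X_H = 1] = p^{16} = (7/16)^{16} = 33232930569601/18446744073709551616.
Summing the indicators: E[X] = Σ_H E[X_H] = 653837184000 · p^{16} = 653837184000 · 33232930569601/18446744073709551616 = 21219654042671322112875/18014398509481984.
Numerically: E[X] ≈ 1.18e+06.

E[X] = 653837184000 · (7/16)^{16} = 21219654042671322112875/18014398509481984 ≈ 1.18e+06.


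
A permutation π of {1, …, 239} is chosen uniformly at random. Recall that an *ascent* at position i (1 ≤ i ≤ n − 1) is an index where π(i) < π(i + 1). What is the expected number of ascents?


Write X = Σ X_I over i = 1, …, 238, with X_I the indicator of one ascent.
There are 238 indicators.
For each fixed i, the pair (π(i), π(i+1)) is a uniformly random ordered pair of distinct values from {1, …, 239}; by symmetry P[π(i) < π(i+1)] = 1/2.
By linearity: E[X] = 238 · (1/2) = (239 − 1) · (1/2) = 119 ≈ 119.000.

E[X] = 119 = 119.000.


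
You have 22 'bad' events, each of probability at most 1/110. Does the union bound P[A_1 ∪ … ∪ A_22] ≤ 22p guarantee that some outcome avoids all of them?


Union bound: P[∪_{i=1}^{22} A_i] ≤ Σ_i P[A_i] ≤ 22·p = 22·(1/110) = 1/5.
Numerically: 1/5 ≈ 0.20000.
Is 1/5 < 1? YES.
Since P[∪ A_i] ≤ 1/5 < 1, the complement has P[∩ A_i^c] ≥ 1 − 1/5 = 4/5 > 0, so some outcome avoids every A_i.

22·p = 1/5 ≈ 0.20000; existence CERTIFIED by the union bound.


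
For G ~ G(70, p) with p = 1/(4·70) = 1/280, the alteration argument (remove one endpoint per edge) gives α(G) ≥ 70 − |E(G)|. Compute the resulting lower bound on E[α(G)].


E[|E(G)|] = C(70, 2)·p = 2415 · (1/280) = 69/8.
E[α(G)] ≥ n − E[|E(G)|] = 70 − 69/8 = 491/8.
Numerically: ≈ 61.37500.
(This is only a lower bound; the true E[α(G)] may be larger.)

E[α(G)] ≥ 491/8 ≈ 61.37500.


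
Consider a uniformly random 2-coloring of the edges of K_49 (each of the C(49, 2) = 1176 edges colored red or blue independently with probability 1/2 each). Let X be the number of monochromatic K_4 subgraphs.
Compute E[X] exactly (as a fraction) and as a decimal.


Let X = Σ_S X_S over the C(49, 4) = 211876 subsets S of size 4, where X_S = 1 if the K_4 on S is monochromatic.
For a fixed S, the K_4 on S has C(4, 2) = 6 edges. P[all 6 edges red] = (1/2)^6, and likewise for blue, so P[monochromatic] = 2·(1/2)^6 = 2^{1 − 6} = 1/32.
Summing: E[X] = C(49, 4) · 2^{1 − 6} = 211876 · 1/32 = 52969/8.
Numerically: E[X] ≈ 6621.12500.

E[X] = C(49,4)·2^(1−C(4,2)) = 52969/8 ≈ 6621.12500.


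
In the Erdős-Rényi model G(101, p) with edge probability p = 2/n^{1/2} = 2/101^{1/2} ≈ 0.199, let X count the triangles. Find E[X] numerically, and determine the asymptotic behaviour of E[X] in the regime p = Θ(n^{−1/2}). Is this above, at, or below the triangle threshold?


Number of potential triangles: C(101, 3) = 166650.
Each occurs with probability p³ ≈ (0.199)³ ≈ 7.881483e-03.
By linearity: E[X] = C(101, 3)·p³ ≈ 166650 · 7.881483e-03 ≈ 1313.4491.
Since α = 1/2 < 1, p = c/n^{1/2} ≫ 1/n is above the triangle threshold p ~ 1/n. Asymptotically E[X] ~ (c³/6)·n^{3(1−α)} = (2³/6)·n^{1.5} → ∞; triangles are abundant w.h.p.

E[X] ≈ 1313.4491; in regime p = Θ(1/n^{1/2}) E[X] diverges (above the triangle threshold p ~ 1/n).


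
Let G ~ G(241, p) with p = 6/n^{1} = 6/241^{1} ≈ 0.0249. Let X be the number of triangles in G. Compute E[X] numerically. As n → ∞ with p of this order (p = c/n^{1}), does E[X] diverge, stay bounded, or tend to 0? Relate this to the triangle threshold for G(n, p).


Number of potential triangles: C(241, 3) = 2303960.
Each occurs with probability p³ ≈ (0.0249)³ ≈ 1.543130e-05.
By linearity: E[X] = C(241, 3)·p³ ≈ 2303960 · 1.543130e-05 ≈ 35.5531.
Here α = 1, so p = 6/n is exactly at the triangle threshold p ~ 1/n. Asymptotically E[X] → c³/6 = 6³/6 = 36 ≈ 36.0000, a bounded constant. In this regime the triangle count is asymptotically Poisson(c³/6).

E[X] ≈ 35.5531; in regime p = Θ(1/n^{1}) E[X] stays bounded (at the triangle threshold p ~ 1/n).


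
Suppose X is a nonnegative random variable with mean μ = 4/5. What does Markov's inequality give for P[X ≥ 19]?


μ = E[X] = 4/5, a = 19.
Markov: P[X ≥ 19] ≤ μ/a = (4/5)/19 = 4/95.
Numerically: ≈ 0.04211.
(Since a = 19 > μ = 0.80000, the bound 4/95 is < 1 and informative.)

P[X ≥ 19] ≤ 4/95 ≈ 0.04211.


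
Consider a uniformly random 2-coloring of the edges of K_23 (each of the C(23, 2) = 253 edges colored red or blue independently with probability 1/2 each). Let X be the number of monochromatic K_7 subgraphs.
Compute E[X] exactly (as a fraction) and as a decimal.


Let X = Σ_S X_S over the C(23, 7) = 245157 subsets S of size 7, where X_S = 1 if the K_7 on S is monochromatic.
For a fixed S, the K_7 on S has C(7, 2) = 21 edges. P[all 21 edges red] = (1/2)^21, and likewise for blue, so P[monochromatic] = 2·(1/2)^21 = 2^{1 − 21} = 1/1048576.
By linearity of expectation: E[X] = C(23, 7) · 2^{1 − 21} = 245157 · 1/1048576 = 245157/1048576.
Numerically: E[X] ≈ 0.23380.

E[X] = C(23,7)·2^(1−C(7,2)) = 245157/1048576 ≈ 0.23380.


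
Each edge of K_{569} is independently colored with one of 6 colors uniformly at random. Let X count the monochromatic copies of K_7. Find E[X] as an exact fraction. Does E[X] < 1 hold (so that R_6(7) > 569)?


E[X] = C(569, 7) · 6^{1 − 21} = 3692032389858348 · 6^{−20} = 3692032389858348/3656158440062976.
As a reduced fraction: E[X] = 34185485091281/33853318889472 ≈ 1.009812.
Is E[X] < 1? NO.
Since E[X] ≥ 1, the first-moment bound is inconclusive at n = 569; it does NOT by itself certify R_6(7) > 569.

E[X] = 34185485091281/33853318889472 ≈ 1.009812; E[X] ≥ 1; first-moment method inconclusive here.


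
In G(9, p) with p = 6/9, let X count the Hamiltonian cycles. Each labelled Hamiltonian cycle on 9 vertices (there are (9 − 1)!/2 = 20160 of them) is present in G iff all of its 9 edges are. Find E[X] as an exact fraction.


K_9 has (9 − 1)!/2 = 20160 labelled Hamiltonian cycles.
For each such Hamiltonian cycle H, let X_H = 1 if all 9 edges of H are present in G. Then P[X_H = 1] = p^{9} = (2/3)^{9} = 512/19683.
Summing the indicators: E[X] = Σ_H E[X_H] = 20160 · p^{9} = 20160 · 512/19683 = 1146880/2187.
Numerically: E[X] ≈ 524.408.

E[X] = 20160 · (2/3)^{9} = 1146880/2187 ≈ 524.408.


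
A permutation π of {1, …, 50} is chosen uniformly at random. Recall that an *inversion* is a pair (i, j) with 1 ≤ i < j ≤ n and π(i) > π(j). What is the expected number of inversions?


Write X = Σ X_I over the C(50, 2) = 1225 pairs i < j, with X_I the indicator of one inversion.
There are 1225 indicators.
For each fixed pair i < j, the values π(i) and π(j) are two distinct elements of {1, …, 50} in uniformly random order; by symmetry P[π(i) > π(j)] = 1/2.
By linearity: E[X] = 1225 · (1/2) = C(50, 2) · (1/2) = 1225/2 = 1225/2 ≈ 612.500.

E[X] = 1225/2 = 612.500.


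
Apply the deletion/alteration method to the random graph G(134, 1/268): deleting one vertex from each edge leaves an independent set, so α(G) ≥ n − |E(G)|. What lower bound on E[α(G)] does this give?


E[|E(G)|] = C(134, 2)·p = 8911 · (1/268) = 133/4.
E[α(G)] ≥ n − E[|E(G)|] = 134 − 133/4 = 403/4.
Numerically: ≈ 100.750.
(This is only a lower bound; the true E[α(G)] may be larger.)

E[α(G)] ≥ 403/4 ≈ 100.750.


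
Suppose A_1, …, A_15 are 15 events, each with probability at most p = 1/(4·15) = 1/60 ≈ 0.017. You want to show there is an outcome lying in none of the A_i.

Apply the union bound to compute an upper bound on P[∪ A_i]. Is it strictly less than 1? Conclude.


Union bound: P[∪_{i=1}^{15} A_i] ≤ Σ_i P[A_i] ≤ 15·p = 15·(1/60) = 1/4.
Numerically: 1/4 ≈ 0.250.
Is 1/4 < 1? YES.
Since P[∪ A_i] ≤ 1/4 < 1, the complement has P[∩ A_i^c] ≥ 1 − 1/4 = 3/4 > 0, so some outcome avoids every A_i.

15·p = 1/4 ≈ 0.250; existence CERTIFIED by the union bound.


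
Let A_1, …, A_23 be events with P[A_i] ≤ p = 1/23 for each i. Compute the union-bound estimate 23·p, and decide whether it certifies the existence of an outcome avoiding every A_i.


Union bound: P[∪_{i=1}^{23} A_i] ≤ Σ_i P[A_i] ≤ 23·p = 23·(1/23) = 1.
Numerically: 1 ≈ 1.000.
Is 1 < 1? NO.
Since the bound 1 is ≥ 1, the union bound is uninformative here; it does NOT by itself certify existence.

23·p = 1 ≈ 1.000; existence NOT certified by the union bound.


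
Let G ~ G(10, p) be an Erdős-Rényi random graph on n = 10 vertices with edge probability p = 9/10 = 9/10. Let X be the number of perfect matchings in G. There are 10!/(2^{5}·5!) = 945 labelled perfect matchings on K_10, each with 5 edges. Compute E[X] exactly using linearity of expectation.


K_10 has 10!/(2^{5}·5!) = 945 labelled perfect matchings.
For each such perfect matching H, let X_H = 1 if all 5 edges of H are present in G. Then P[X_H = 1] = p^{5} = (9/10)^{5} = 59049/100000.
By linearity of expectation: E[X] = Σ_H E[X_H] = 945 · p^{5} = 945 · 59049/100000 = 11160261/20000.
Numerically: E[X] ≈ 558.013.

E[X] = 945 · (9/10)^{5} = 11160261/20000 ≈ 558.013.


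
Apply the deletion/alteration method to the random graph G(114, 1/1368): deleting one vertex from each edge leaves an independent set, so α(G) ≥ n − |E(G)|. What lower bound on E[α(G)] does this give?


E[|E(G)|] = C(114, 2)·p = 6441 · (1/1368) = 113/24.
E[α(G)] ≥ n − E[|E(G)|] = 114 − 113/24 = 2623/24.
Numerically: ≈ 109.291667.
(This is only a lower bound; the true E[α(G)] may be larger.)

E[α(G)] ≥ 2623/24 ≈ 109.291667.


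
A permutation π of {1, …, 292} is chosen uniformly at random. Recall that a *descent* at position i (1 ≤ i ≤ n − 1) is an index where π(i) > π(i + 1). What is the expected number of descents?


Write X = Σ X_I over i = 1, …, 291, with X_I the indicator of one descent.
There are 291 indicators.
For each fixed i, the pair (π(i), π(i+1)) is a uniformly random ordered pair of distinct values from {1, …, 292}; by symmetry P[π(i) > π(i+1)] = 1/2.
By linearity: E[X] = 291 · (1/2) = (292 − 1) · (1/2) = 291/2 ≈ 145.50000.

E[X] = 291/2 = 145.50000.


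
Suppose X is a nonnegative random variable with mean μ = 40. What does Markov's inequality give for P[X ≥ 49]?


μ = E[X] = 40, a = 49.
Markov: P[X ≥ 49] ≤ μ/a = (40)/49 = 40/49.
Numerically: ≈ 0.8163.
(Since a = 49 > μ = 40.0000, the bound 40/49 is < 1 and informative.)

P[X ≥ 49] ≤ 40/49 ≈ 0.8163.


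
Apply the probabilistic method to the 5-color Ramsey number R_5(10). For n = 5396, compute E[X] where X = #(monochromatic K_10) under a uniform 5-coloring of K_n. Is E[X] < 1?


E[X] = C(5396, 10) · 5^{1 − 45} = 5719162629614115244962800316916 · 5^{−44} = 5719162629614115244962800316916/5684341886080801486968994140625.
As a reduced fraction: E[X] = 5719162629614115244962800316916/5684341886080801486968994140625 ≈ 1.006.
Is E[X] < 1? NO.
Since E[X] ≥ 1, the first-moment bound is inconclusive at n = 5396; it does NOT by itself certify R_5(10) > 5396.

E[X] = 5719162629614115244962800316916/5684341886080801486968994140625 ≈ 1.006; E[X] ≥ 1; first-moment method inconclusive here.


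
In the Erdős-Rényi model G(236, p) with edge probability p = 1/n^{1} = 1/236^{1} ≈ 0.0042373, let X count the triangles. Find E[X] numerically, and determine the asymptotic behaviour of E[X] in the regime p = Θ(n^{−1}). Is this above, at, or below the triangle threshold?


Number of potential triangles: C(236, 3) = 2162940.
Each occurs with probability p³ ≈ (0.0042373)³ ≈ 7.6078859e-08.
By linearity: E[X] = C(236, 3)·p³ ≈ 2162940 · 7.6078859e-08 ≈ 0.16455.
Here α = 1, so p = 1/n is exactly at the triangle threshold p ~ 1/n. Asymptotically E[X] → c³/6 = 1³/6 = 1/6 ≈ 0.16667, a bounded constant. In this regime the triangle count is asymptotically Poisson(c³/6).

E[X] ≈ 0.16455; in regime p = Θ(1/n^{1}) E[X] stays bounded (at the triangle threshold p ~ 1/n).


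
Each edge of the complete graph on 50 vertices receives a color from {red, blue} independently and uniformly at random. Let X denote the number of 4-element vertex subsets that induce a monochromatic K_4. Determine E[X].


Let X = Σ_S X_S over the C(50, 4) = 230300 subsets S of size 4, where X_S = 1 if the K_4 on S is monochromatic.
For a fixed S, the K_4 on S has C(4, 2) = 6 edges. P[all 6 edges red] = (1/2)^6, and likewise for blue, so P[monochromatic] = 2·(1/2)^6 = 2^{1 − 6} = 1/32.
By linearity of expectation: E[X] = C(50, 4) · 2^{1 − 6} = 230300 · 1/32 = 57575/8.
Numerically: E[X] ≈ 7196.87500.

E[X] = C(50,4)·2^(1−C(4,2)) = 57575/8 ≈ 7196.87500.


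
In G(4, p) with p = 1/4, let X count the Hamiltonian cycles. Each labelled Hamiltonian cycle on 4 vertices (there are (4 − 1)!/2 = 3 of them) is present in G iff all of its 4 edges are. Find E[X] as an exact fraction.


K_4 has (4 − 1)!/2 = 3 labelled Hamiltonian cycles.
For each such Hamiltonian cycle H, let X_H = 1 if all 4 edges of H are present in G. Then P[X_H = 1] = p^{4} = (1/4)^{4} = 1/256.
By linearity: E[X] = Σ_H E[X_H] = 3 · p^{4} = 3 · 1/256 = 3/256.
Numerically: E[X] ≈ 0.011719.

E[X] = 3 · (1/4)^{4} = 3/256 ≈ 0.011719.


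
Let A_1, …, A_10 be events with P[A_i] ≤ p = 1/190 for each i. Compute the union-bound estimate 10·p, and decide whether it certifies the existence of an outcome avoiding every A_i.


Union bound: P[∪_{i=1}^{10} A_i] ≤ Σ_i P[A_i] ≤ 10·p = 10·(1/190) = 1/19.
Numerically: 1/19 ≈ 0.05263.
Is 1/19 < 1? YES.
Since P[∪ A_i] ≤ 1/19 < 1, the complement has P[∩ A_i^c] ≥ 1 − 1/19 = 18/19 > 0, so some outcome avoids every A_i.

10·p = 1/19 ≈ 0.05263; existence CERTIFIED by the union bound.


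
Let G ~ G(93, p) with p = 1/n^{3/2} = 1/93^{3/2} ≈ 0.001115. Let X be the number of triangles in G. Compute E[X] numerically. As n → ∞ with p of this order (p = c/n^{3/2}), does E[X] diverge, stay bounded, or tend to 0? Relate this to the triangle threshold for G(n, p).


Number of potential triangles: C(93, 3) = 129766.
Each occurs with probability p³ ≈ (0.001115)³ ≈ 1.386203e-09.
By linearity: E[X] = C(93, 3)·p³ ≈ 129766 · 1.386203e-09 ≈ 0.0002.
Since α = 3/2 > 1, p = c/n^{3/2} = o(1/n) is below the triangle threshold p ~ 1/n. Asymptotically E[X] ~ (c³/6)·n^{3(1−α)} = (1³/6)·n^{-1.5} → 0, so by Markov's inequality G has no triangles w.h.p.

E[X] ≈ 0.0002; in regime p = Θ(1/n^{3/2}) E[X] tends to 0 (below the triangle threshold p ~ 1/n).


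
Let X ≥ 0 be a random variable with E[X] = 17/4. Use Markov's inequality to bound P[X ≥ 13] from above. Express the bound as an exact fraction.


μ = E[X] = 17/4, a = 13.
Markov: P[X ≥ 13] ≤ μ/a = (17/4)/13 = 17/52.
Numerically: ≈ 0.327.
(Since a = 13 > μ = 4.250, the bound 17/52 is < 1 and informative.)

P[X ≥ 13] ≤ 17/52 ≈ 0.327.


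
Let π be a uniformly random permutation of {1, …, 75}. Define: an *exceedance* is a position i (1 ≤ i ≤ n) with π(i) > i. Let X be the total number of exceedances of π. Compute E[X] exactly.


Write X = Σ_{i=1}^{75} X_i, where X_i = 1_{π(i) > i}.
For each fixed i, π(i) is uniform over {1, …, 75} (marginal of a uniform permutation), so P[π(i) > i] = (n − i)/n. Summing: Σ_{i=1}^{75} (n − i)/n = (0 + 1 + … + 74)/75 = 75(75 − 1)/(2·75) = (75 − 1)/2.
Hence E[X] = Σ_{i=1}^{75} (75 − i)/75 = 37 ≈ 37.000000.

E[X] = 37 = 37.000000.


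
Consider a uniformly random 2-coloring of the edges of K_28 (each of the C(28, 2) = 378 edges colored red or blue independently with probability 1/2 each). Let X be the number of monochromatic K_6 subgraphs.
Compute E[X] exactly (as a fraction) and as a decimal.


Let X = Σ_S X_S over the C(28, 6) = 376740 subsets S of size 6, where X_S = 1 if the K_6 on S is monochromatic.
For a fixed S, the K_6 on S has C(6, 2) = 15 edges. P[all 15 edges red] = (1/2)^15, and likewise for blue, so P[monochromatic] = 2·(1/2)^15 = 2^{1 − 15} = 1/16384.
By linearity: E[X] = C(28, 6) · 2^{1 − 15} = 376740 · 1/16384 = 94185/4096.
Numerically: E[X] ≈ 22.9944.

E[X] = C(28,6)·2^(1−C(6,2)) = 94185/4096 ≈ 22.9944.


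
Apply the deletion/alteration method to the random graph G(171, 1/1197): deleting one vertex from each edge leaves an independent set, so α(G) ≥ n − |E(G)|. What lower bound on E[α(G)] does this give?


E[|E(G)|] = C(171, 2)·p = 14535 · (1/1197) = 85/7.
E[α(G)] ≥ n − E[|E(G)|] = 171 − 85/7 = 1112/7.
Numerically: ≈ 158.85714.
(This is only a lower bound; the true E[α(G)] may be larger.)

E[α(G)] ≥ 1112/7 ≈ 158.85714.


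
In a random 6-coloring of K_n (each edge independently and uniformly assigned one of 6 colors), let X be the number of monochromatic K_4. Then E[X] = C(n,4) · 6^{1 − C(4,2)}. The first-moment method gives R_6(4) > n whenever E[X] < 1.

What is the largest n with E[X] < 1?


We need C(n, 4) · 6^{1 − 6} < 1, i.e. C(n, 4) < 6^{6 − 1} = 7776.
Check values of n near the boundary:
  n = 19: C(19, 4) = 3876; 3876 < 7776? YES
  n = 20: C(20, 4) = 4845; 4845 < 7776? YES
  n = 21: C(21, 4) = 5985; 5985 < 7776? YES
  n = 22: C(22, 4) = 7315; 7315 < 7776? YES
  n = 23: C(23, 4) = 8855; 8855 < 7776? NO
  n = 24: C(24, 4) = 10626; 10626 < 7776? NO
  n = 25: C(25, 4) = 12650; 12650 < 7776? NO
The largest n with C(n, 4) < 7776 is n = 22 (where E[X] = 7315/7776 ≈ 0.9407). Hence R_6(4) > 22, i.e. R_6(4) ≥ 23.

Largest n = 22; hence R_6(4) > 22.


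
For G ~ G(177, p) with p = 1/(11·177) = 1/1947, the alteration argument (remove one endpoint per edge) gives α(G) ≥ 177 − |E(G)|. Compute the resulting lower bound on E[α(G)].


E[|E(G)|] = C(177, 2)·p = 15576 · (1/1947) = 8.
E[α(G)] ≥ n − E[|E(G)|] = 177 − 8 = 169.
Numerically: ≈ 169.0000.
(This is only a lower bound; the true E[α(G)] may be larger.)

E[α(G)] ≥ 169 ≈ 169.0000.


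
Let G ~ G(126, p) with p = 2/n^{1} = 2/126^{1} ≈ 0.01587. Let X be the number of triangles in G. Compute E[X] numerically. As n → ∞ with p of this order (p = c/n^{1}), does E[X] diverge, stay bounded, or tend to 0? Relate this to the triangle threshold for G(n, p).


Number of potential triangles: C(126, 3) = 325500.
Each occurs with probability p³ ≈ (0.01587)³ ≈ 3.999248e-06.
By linearity: E[X] = C(126, 3)·p³ ≈ 325500 · 3.999248e-06 ≈ 1.3018.
Here α = 1, so p = 2/n is exactly at the triangle threshold p ~ 1/n. Asymptotically E[X] → c³/6 = 2³/6 = 4/3 ≈ 1.3333, a bounded constant. In this regime the triangle count is asymptotically Poisson(c³/6).

E[X] ≈ 1.3018; in regime p = Θ(1/n^{1}) E[X] stays bounded (at the triangle threshold p ~ 1/n).


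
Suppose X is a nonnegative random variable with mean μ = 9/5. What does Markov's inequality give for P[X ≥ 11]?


μ = E[X] = 9/5, a = 11.
Markov: P[X ≥ 11] ≤ μ/a = (9/5)/11 = 9/55.
Numerically: ≈ 0.1636.
(Since a = 11 > μ = 1.8000, the bound 9/55 is < 1 and informative.)

P[X ≥ 11] ≤ 9/55 ≈ 0.1636.


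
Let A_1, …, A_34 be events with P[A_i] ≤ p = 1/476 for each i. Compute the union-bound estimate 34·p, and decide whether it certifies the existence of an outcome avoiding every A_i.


Union bound: P[∪_{i=1}^{34} A_i] ≤ Σ_i P[A_i] ≤ 34·p = 34·(1/476) = 1/14.
Numerically: 1/14 ≈ 0.0714.
Is 1/14 < 1? YES.
Since P[∪ A_i] ≤ 1/14 < 1, the complement has P[∩ A_i^c] ≥ 1 − 1/14 = 13/14 > 0, so some outcome avoids every A_i.

34·p = 1/14 ≈ 0.0714; existence CERTIFIED by the union bound.


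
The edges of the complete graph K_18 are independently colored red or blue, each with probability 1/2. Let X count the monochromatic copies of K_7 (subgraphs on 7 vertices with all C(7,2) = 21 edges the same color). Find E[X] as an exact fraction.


Let X = Σ_S X_S over the C(18, 7) = 31824 subsets S of size 7, where X_S = 1 if the K_7 on S is monochromatic.
For a fixed S, the K_7 on S has C(7, 2) = 21 edges. P[all 21 edges red] = (1/2)^21, and likewise for blue, so P[monochromatic] = 2·(1/2)^21 = 2^{1 − 21} = 1/1048576.
By linearity: E[X] = C(18, 7) · 2^{1 − 21} = 31824 · 1/1048576 = 1989/65536.
Numerically: E[X] ≈ 0.03035.

E[X] = C(18,7)·2^(1−C(7,2)) = 1989/65536 ≈ 0.03035.


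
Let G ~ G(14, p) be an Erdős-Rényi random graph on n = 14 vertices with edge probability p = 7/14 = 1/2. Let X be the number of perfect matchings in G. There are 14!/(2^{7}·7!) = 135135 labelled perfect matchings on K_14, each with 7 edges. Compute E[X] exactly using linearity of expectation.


K_14 has 14!/(2^{7}·7!) = 135135 labelled perfect matchings.
For each such perfect matching H, let X_H = 1 if all 7 edges of H are present in G. Then P[X_H = 1] = p^{7} = (1/2)^{7} = 1/128.
Summing the indicators: E[X] = Σ_H E[X_H] = 135135 · p^{7} = 135135 · 1/128 = 135135/128.
Numerically: E[X] ≈ 1056.

E[X] = 135135 · (1/2)^{7} = 135135/128 ≈ 1056.


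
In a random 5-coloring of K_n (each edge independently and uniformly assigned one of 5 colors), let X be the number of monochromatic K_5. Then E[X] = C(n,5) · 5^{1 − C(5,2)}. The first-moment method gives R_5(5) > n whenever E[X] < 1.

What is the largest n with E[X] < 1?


We need C(n, 5) · 5^{1 − 10} < 1, i.e. C(n, 5) < 5^{10 − 1} = 1953125.
Check values of n near the boundary:
  n = 43: C(43, 5) = 962598; 962598 < 1953125? YES
  n = 44: C(44, 5) = 1086008; 1086008 < 1953125? YES
  n = 45: C(45, 5) = 1221759; 1221759 < 1953125? YES
  n = 46: C(46, 5) = 1370754; 1370754 < 1953125? YES
  n = 47: C(47, 5) = 1533939; 1533939 < 1953125? YES
  n = 48: C(48, 5) = 1712304; 1712304 < 1953125? YES
  n = 49: C(49, 5) = 1906884; 1906884 < 1953125? YES
  n = 50: C(50, 5) = 2118760; 2118760 < 1953125? NO
The largest n with C(n, 5) < 1953125 is n = 49 (where E[X] = 1906884/1953125 ≈ 0.9763). Hence R_5(5) > 49, i.e. R_5(5) ≥ 50.

Largest n = 49; hence R_5(5) > 49.


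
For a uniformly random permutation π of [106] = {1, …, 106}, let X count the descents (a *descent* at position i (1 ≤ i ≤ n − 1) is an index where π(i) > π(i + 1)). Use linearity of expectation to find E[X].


Write X = Σ X_I over i = 1, …, 105, with X_I the indicator of one descent.
There are 105 indicators.
For each fixed i, the pair (π(i), π(i+1)) is a uniformly random ordered pair of distinct values from {1, …, 106}; by symmetry P[π(i) > π(i+1)] = 1/2.
By linearity: E[X] = 105 · (1/2) = (106 − 1) · (1/2) = 105/2 ≈ 52.500.

E[X] = 105/2 = 52.500.


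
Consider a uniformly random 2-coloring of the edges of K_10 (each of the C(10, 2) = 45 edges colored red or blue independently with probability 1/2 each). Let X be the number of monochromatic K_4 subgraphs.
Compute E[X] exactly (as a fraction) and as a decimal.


Let X = Σ_S X_S over the C(10, 4) = 210 subsets S of size 4, where X_S = 1 if the K_4 on S is monochromatic.
For a fixed S, the K_4 on S has C(4, 2) = 6 edges. P[all 6 edges red] = (1/2)^6, and likewise for blue, so P[monochromatic] = 2·(1/2)^6 = 2^{1 − 6} = 1/32.
Summing: E[X] = C(10, 4) · 2^{1 − 6} = 210 · 1/32 = 105/16.
Numerically: E[X] ≈ 6.56250.

E[X] = C(10,4)·2^(1−C(4,2)) = 105/16 ≈ 6.56250.


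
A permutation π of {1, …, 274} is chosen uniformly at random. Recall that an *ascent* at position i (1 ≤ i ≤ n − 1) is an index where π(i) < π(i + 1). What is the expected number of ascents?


Write X = Σ X_I over i = 1, …, 273, with X_I the indicator of one ascent.
There are 273 indicators.
For each fixed i, the pair (π(i), π(i+1)) is a uniformly random ordered pair of distinct values from {1, …, 274}; by symmetry P[π(i) < π(i+1)] = 1/2.
By linearity: E[X] = 273 · (1/2) = (274 − 1) · (1/2) = 273/2 ≈ 136.500000.

E[X] = 273/2 = 136.500000.


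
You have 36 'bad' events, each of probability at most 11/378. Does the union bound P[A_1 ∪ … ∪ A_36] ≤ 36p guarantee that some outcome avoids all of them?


Union bound: P[∪_{i=1}^{36} A_i] ≤ Σ_i P[A_i] ≤ 36·p = 36·(11/378) = 22/21.
Numerically: 22/21 ≈ 1.047619.
Is 22/21 < 1? NO.
Since the bound 22/21 is ≥ 1, the union bound is uninformative here; it does NOT by itself certify existence.

36·p = 22/21 ≈ 1.047619; existence NOT certified by the union bound.


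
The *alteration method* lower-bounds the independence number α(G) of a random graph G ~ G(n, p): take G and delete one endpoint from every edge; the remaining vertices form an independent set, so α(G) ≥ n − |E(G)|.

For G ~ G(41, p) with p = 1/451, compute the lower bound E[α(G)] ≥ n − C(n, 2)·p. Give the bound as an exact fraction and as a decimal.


E[|E(G)|] = C(41, 2)·p = 820 · (1/451) = 20/11.
E[α(G)] ≥ n − E[|E(G)|] = 41 − 20/11 = 431/11.
Numerically: ≈ 39.1818.
(This is only a lower bound; the true E[α(G)] may be larger.)

E[α(G)] ≥ 431/11 ≈ 39.1818.


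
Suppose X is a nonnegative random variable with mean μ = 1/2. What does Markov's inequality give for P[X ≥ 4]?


μ = E[X] = 1/2, a = 4.
Markov: P[X ≥ 4] ≤ μ/a = (1/2)/4 = 1/8.
Numerically: ≈ 0.12500.
(Since a = 4 > μ = 0.50000, the bound 1/8 is < 1 and informative.)

P[X ≥ 4] ≤ 1/8 ≈ 0.12500.


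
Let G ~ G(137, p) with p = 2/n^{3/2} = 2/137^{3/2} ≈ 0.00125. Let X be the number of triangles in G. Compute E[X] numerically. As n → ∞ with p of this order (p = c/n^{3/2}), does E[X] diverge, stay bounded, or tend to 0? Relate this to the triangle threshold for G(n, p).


Number of potential triangles: C(137, 3) = 419220.
Each occurs with probability p³ ≈ (0.00125)³ ≈ 1.94020e-09.
By linearity: E[X] = C(137, 3)·p³ ≈ 419220 · 1.94020e-09 ≈ 0.001.
Since α = 3/2 > 1, p = c/n^{3/2} = o(1/n) is below the triangle threshold p ~ 1/n. Asymptotically E[X] ~ (c³/6)·n^{3(1−α)} = (2³/6)·n^{-1.5} → 0, so by Markov's inequality G has no triangles w.h.p.

E[X] ≈ 0.001; in regime p = Θ(1/n^{3/2}) E[X] tends to 0 (below the triangle threshold p ~ 1/n).


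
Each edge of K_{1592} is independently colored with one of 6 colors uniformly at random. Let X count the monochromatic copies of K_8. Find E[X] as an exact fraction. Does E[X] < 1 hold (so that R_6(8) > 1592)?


E[X] = C(1592, 8) · 6^{1 − 28} = 1005480414540892933435 · 6^{−27} = 1005480414540892933435/1023490369077469249536.
As a reduced fraction: E[X] = 1005480414540892933435/1023490369077469249536 ≈ 0.98240.
Is E[X] < 1? YES.
Since E[X] < 1, there exists a 6-coloring of K_{1592} with no monochromatic K_8; hence R_6(8) > 1592.

E[X] = 1005480414540892933435/1023490369077469249536 ≈ 0.98240; E[X] < 1, so R_6(8) > 1592.


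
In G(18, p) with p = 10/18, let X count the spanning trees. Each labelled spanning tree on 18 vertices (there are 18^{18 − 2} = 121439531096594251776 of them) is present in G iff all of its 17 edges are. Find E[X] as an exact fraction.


K_18 has 18^{18 − 2} = 121439531096594251776 labelled spanning trees.
For each such spanning tree H, let X_H = 1 if all 17 edges of H are present in G. Then P[X_H = 1] = p^{17} = (5/9)^{17} = 762939453125/16677181699666569.
Summing the indicators: E[X] = Σ_H E[X_H] = 121439531096594251776 · p^{17} = 121439531096594251776 · 762939453125/16677181699666569 = 50000000000000000/9.
Numerically: E[X] ≈ 5.56e+15.

E[X] = 121439531096594251776 · (5/9)^{17} = 50000000000000000/9 ≈ 5.56e+15.


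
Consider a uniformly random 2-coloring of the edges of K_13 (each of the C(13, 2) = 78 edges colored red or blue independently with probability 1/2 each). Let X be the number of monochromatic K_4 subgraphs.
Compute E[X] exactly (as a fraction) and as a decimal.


Let X = Σ_S X_S over the C(13, 4) = 715 subsets S of size 4, where X_S = 1 if the K_4 on S is monochromatic.
For a fixed S, the K_4 on S has C(4, 2) = 6 edges. P[all 6 edges red] = (1/2)^6, and likewise for blue, so P[monochromatic] = 2·(1/2)^6 = 2^{1 − 6} = 1/32.
By linearity of expectation: E[X] = C(13, 4) · 2^{1 − 6} = 715 · 1/32 = 715/32.
Numerically: E[X] ≈ 22.34375.

E[X] = C(13,4)·2^(1−C(4,2)) = 715/32 ≈ 22.34375.


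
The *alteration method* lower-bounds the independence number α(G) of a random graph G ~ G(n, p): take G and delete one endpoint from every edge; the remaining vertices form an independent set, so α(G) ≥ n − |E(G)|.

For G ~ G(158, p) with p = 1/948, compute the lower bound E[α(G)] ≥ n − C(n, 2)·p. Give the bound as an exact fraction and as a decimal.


E[|E(G)|] = C(158, 2)·p = 12403 · (1/948) = 157/12.
E[α(G)] ≥ n − E[|E(G)|] = 158 − 157/12 = 1739/12.
Numerically: ≈ 144.91667.
(This is only a lower bound; the true E[α(G)] may be larger.)

E[α(G)] ≥ 1739/12 ≈ 144.91667.


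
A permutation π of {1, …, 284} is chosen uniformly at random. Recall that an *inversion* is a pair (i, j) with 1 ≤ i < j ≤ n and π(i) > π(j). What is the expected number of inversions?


Write X = Σ X_I over the C(284, 2) = 40186 pairs i < j, with X_I the indicator of one inversion.
There are 40186 indicators.
For each fixed pair i < j, the values π(i) and π(j) are two distinct elements of {1, …, 284} in uniformly random order; by symmetry P[π(i) > π(j)] = 1/2.
By linearity: E[X] = 40186 · (1/2) = C(284, 2) · (1/2) = 40186/2 = 20093 ≈ 20093.00000.

E[X] = 20093 = 20093.00000.


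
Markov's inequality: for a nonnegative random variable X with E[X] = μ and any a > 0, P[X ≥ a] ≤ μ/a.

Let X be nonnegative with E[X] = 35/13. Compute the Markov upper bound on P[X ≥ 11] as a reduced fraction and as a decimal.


μ = E[X] = 35/13, a = 11.
Markov: P[X ≥ 11] ≤ μ/a = (35/13)/11 = 35/143.
Numerically: ≈ 0.24476.
(Since a = 11 > μ = 2.69231, the bound 35/143 is < 1 and informative.)

P[X ≥ 11] ≤ 35/143 ≈ 0.24476.


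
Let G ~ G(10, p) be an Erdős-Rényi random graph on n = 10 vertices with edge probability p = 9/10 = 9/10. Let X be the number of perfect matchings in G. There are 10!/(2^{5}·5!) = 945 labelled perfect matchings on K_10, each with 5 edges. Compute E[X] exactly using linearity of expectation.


K_10 has 10!/(2^{5}·5!) = 945 labelled perfect matchings.
For each such perfect matching H, let X_H = 1 if all 5 edges of H are present in G. Then P[X_H = 1] = p^{5} = (9/10)^{5} = 59049/100000.
By linearity of expectation: E[X] = Σ_H E[X_H] = 945 · p^{5} = 945 · 59049/100000 = 11160261/20000.
Numerically: E[X] ≈ 558.013.

E[X] = 945 · (9/10)^{5} = 11160261/20000 ≈ 558.013.


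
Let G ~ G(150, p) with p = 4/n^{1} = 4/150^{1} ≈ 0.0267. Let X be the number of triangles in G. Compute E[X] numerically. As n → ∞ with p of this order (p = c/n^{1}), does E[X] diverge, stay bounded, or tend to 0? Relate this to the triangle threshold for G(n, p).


Number of potential triangles: C(150, 3) = 551300.
Each occurs with probability p³ ≈ (0.0267)³ ≈ 1.89630e-05.
By linearity: E[X] = C(150, 3)·p³ ≈ 551300 · 1.89630e-05 ≈ 10.454.
Here α = 1, so p = 4/n is exactly at the triangle threshold p ~ 1/n. Asymptotically E[X] → c³/6 = 4³/6 = 32/3 ≈ 10.667, a bounded constant. In this regime the triangle count is asymptotically Poisson(c³/6).

E[X] ≈ 10.454; in regime p = Θ(1/n^{1}) E[X] stays bounded (at the triangle threshold p ~ 1/n).


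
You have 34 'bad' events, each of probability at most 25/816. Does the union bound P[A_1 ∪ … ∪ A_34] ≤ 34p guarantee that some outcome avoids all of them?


Union bound: P[∪_{i=1}^{34} A_i] ≤ Σ_i P[A_i] ≤ 34·p = 34·(25/816) = 25/24.
Numerically: 25/24 ≈ 1.04167.
Is 25/24 < 1? NO.
Since the bound 25/24 is ≥ 1, the union bound is uninformative here; it does NOT by itself certify existence.

34·p = 25/24 ≈ 1.04167; existence NOT certified by the union bound.


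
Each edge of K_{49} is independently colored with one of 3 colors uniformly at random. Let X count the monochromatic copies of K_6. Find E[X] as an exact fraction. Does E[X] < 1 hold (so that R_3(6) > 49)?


E[X] = C(49, 6) · 3^{1 − 15} = 13983816 · 3^{−14} = 13983816/4782969.
As a reduced fraction: E[X] = 4661272/1594323 ≈ 2.9236685.
Is E[X] < 1? NO.
Since E[X] ≥ 1, the first-moment bound is inconclusive at n = 49; it does NOT by itself certify R_3(6) > 49.

E[X] = 4661272/1594323 ≈ 2.9236685; E[X] ≥ 1; first-moment method inconclusive here.


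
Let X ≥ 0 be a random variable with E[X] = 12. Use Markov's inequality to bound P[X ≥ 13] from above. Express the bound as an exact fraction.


μ = E[X] = 12, a = 13.
Markov: P[X ≥ 13] ≤ μ/a = (12)/13 = 12/13.
Numerically: ≈ 0.92308.
(Since a = 13 > μ = 12.00000, the bound 12/13 is < 1 and informative.)

P[X ≥ 13] ≤ 12/13 ≈ 0.92308.


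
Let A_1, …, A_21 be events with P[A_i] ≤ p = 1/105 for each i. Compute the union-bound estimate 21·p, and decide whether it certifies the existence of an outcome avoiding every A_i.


Union bound: P[∪_{i=1}^{21} A_i] ≤ Σ_i P[A_i] ≤ 21·p = 21·(1/105) = 1/5.
Numerically: 1/5 ≈ 0.2000.
Is 1/5 < 1? YES.
Since P[∪ A_i] ≤ 1/5 < 1, the complement has P[∩ A_i^c] ≥ 1 − 1/5 = 4/5 > 0, so some outcome avoids every A_i.

21·p = 1/5 ≈ 0.2000; existence CERTIFIED by the union bound.
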